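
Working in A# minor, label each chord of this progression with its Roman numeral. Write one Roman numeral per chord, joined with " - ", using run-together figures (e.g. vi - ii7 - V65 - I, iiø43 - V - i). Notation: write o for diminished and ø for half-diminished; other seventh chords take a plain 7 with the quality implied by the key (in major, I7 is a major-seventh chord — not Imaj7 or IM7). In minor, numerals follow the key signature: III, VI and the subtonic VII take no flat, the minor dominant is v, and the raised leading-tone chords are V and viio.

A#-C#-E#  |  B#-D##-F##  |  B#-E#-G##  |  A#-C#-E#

A#-C#-E#: root A# is the tonic; minor triad there is i.
B#-D##-F##: a major triad on B#, the applied dominant of V → V/V.
B#-E#-G##: root E# is the dominant; major triad there is V64.
A#-C#-E# has root A#, degree 1 in A# minor, so i.

i - V/V - V64 - i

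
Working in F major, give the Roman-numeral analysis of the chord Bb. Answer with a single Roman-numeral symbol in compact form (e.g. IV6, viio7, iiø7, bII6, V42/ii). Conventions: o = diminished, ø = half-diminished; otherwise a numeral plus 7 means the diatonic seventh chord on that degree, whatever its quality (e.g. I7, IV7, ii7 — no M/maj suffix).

The pitches Bb-D-F form a major triad rooted on Bb.
In F major, Bb is the subdominant; the diatonic major triad there is IV.

IV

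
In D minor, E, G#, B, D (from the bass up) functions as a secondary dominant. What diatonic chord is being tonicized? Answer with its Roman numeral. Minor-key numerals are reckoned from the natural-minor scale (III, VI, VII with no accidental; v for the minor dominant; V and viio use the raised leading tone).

The chord is a dominant seventh chord on E.
A dominant resolves down a perfect fifth: E → A. In D minor, A is scale degree 5, i.e. V.

V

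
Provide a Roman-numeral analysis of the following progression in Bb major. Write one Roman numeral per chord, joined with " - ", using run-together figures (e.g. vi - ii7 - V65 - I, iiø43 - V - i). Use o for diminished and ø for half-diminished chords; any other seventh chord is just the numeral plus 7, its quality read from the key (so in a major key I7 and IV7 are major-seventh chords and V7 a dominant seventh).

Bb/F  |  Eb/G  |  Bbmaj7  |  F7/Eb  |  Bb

I64 - IV6 - I7 - V42 - I

Bb/F: major triad on Bb = scale degree 1 → I64.
Eb/G: root Eb is the subdominant; major triad there is IV6.
Bbmaj7: major seventh chord on Bb = scale degree 1 → I7.
F7/Eb: dominant seventh chord on F = scale degree 5 → V42.
Bb: major triad on Bb = scale degree 1 → I.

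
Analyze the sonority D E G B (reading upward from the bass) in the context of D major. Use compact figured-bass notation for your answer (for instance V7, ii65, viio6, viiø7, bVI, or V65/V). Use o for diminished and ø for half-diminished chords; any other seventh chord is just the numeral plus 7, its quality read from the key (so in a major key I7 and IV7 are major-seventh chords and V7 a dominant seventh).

The pitches E-G-B-D form a minor seventh chord rooted on E.
E is scale degree 2 in D major, and a minor seventh chord on that degree is written ii7.
With D in the bass the chord is in third inversion, so the figured bass is 42.

ii42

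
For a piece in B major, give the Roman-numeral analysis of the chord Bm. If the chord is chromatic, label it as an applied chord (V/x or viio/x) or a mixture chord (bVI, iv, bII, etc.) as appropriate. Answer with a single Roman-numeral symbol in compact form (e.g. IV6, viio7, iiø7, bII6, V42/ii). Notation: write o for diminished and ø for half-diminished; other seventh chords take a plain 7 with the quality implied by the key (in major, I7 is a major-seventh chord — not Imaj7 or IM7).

i

The pitches B-D-F# form a minor triad rooted on B.
B is the first degree of B major. This is the minor tonic, borrowed from the parallel minor.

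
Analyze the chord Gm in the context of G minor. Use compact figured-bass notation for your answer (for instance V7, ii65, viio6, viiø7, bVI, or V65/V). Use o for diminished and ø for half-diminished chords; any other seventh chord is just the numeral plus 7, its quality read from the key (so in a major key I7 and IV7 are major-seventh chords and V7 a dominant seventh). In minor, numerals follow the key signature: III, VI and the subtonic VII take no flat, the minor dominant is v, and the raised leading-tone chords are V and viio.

i

Stacked in thirds the chord is G-Bb-D: a minor triad on G.
In G minor, G is the tonic; the diatonic minor triad there is i.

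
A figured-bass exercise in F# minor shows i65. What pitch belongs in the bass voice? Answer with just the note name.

i in F# minor has root F#; the chord is F#-A-C#-E.
The figure 65 means first inversion — the third is in the bass.

A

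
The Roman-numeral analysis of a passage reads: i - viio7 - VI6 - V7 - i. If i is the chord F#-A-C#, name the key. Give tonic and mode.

F# minor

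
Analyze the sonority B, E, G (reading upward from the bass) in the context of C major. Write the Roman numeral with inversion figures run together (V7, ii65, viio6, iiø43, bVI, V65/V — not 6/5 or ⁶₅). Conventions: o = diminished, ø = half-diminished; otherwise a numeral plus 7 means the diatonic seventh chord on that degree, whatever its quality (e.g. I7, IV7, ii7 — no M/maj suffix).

iii64

Stacked in thirds the chord is E-G-B: a minor triad on E.
In C major, E is the mediant; the diatonic minor triad there is iii.
With B in the bass the chord is in second inversion, so the figured bass is 64.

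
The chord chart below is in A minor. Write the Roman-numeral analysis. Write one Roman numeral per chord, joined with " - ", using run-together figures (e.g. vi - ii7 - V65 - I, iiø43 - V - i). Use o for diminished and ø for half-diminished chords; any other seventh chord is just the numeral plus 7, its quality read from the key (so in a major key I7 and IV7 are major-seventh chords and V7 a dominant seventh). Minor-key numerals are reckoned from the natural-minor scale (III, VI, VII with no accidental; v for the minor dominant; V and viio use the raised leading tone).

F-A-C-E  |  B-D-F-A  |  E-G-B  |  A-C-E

VI7 - iiø7 - v - i

F-A-C-E: major seventh chord on F = scale degree 6 → VI7.
B-D-F-A: half-diminished seventh chord on B = scale degree 2 → iiø7.
E-G-B: root E is the dominant; minor triad there is v.
A-C-E: minor triad on A = scale degree 1 → i.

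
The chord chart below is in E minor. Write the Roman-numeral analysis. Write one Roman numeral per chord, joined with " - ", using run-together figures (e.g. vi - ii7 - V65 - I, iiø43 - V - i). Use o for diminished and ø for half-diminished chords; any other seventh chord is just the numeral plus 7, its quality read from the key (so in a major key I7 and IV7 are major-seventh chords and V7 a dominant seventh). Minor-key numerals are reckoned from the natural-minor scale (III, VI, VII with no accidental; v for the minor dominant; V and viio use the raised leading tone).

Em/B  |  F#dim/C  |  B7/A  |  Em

i64 - iio64 - V42 - i

Em/B: root E is the tonic; minor triad there is i64.
F#dim/C: root F# is the supertonic; diminished triad there is iio64.
B7/A: dominant seventh chord on B = scale degree 5 → V42.
Em: root E is the tonic; minor triad there is i.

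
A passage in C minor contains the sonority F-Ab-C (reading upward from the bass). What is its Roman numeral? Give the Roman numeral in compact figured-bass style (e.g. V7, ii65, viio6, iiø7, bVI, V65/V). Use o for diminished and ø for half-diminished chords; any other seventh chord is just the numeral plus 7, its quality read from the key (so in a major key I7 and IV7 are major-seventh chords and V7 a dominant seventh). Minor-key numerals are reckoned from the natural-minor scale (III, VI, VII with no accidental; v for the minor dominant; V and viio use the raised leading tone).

iv

Stacked in thirds the chord is F-Ab-C: a minor triad on F.
In C minor, F is the subdominant; the diatonic minor triad there is iv.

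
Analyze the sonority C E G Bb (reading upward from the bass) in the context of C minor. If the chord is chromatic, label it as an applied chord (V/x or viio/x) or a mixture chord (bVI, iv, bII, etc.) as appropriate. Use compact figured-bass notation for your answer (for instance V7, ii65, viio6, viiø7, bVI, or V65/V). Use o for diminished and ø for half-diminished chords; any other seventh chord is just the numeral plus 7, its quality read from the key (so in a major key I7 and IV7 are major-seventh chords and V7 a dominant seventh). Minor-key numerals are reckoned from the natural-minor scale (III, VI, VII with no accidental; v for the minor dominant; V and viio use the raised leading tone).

V7/iv

Stacked in thirds the chord is C-E-G-Bb: a dominant seventh chord on C.
C is not a diatonic chord root with this quality in C minor, but it lies a perfect fifth above F (iv), so the chord functions as an applied dominant of iv.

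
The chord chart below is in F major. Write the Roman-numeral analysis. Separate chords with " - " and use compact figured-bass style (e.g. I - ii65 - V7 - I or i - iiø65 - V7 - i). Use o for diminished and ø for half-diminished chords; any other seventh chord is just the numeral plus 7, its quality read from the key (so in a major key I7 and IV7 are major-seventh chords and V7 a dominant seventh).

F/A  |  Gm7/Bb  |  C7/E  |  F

I6 - ii65 - V65 - I

F/A: root F is the tonic; major triad there is I6.
Gm7/Bb: root G is the supertonic; minor seventh chord there is ii65.
C7/E: dominant seventh chord on C = scale degree 5 → V65.
F: major triad on F = scale degree 1 → I.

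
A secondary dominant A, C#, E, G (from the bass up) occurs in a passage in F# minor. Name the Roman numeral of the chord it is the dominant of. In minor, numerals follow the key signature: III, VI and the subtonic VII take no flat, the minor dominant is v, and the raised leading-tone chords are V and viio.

VI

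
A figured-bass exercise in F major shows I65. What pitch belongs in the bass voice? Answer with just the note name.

A

I in F major has root F; the chord is F-A-C-E.
The figure 65 means first inversion — the third is in the bass.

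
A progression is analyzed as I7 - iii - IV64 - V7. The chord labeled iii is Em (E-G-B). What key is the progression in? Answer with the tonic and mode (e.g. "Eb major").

C major

The anchor chord is a minor triad on E, labeled iii.
iii on E implies E is the mediant; that puts the tonic at C, and the lowercase numeral fits major mode.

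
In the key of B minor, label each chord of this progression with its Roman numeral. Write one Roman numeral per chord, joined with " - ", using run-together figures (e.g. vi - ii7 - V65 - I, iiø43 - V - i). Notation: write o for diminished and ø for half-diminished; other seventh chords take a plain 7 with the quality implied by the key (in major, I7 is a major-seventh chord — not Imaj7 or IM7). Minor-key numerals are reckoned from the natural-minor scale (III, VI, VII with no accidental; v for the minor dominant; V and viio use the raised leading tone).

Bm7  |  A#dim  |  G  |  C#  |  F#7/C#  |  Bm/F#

i7 - viio - VI - V/V - V43 - i64

Bm7 has root B, degree 1 in B minor, so i7.
A#dim: root A# is the leading tone; diminished triad there is viio.
G: root G is the submediant; major triad there is VI.
C# is the secondary dominant of V (major triad on C#): V/V.
F#7/C#: dominant seventh chord on F# = scale degree 5 → V43.
Bm/F#: root B is the tonic; minor triad there is i64.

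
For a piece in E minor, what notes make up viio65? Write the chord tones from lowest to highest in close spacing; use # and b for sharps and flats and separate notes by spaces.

F# A C D#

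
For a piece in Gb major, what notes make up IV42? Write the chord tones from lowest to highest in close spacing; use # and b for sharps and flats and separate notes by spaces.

The numeral's case and figure indicate a major seventh chord. In Gb major its root, the subdominant, is Cb.
That chord is spelled Cb-Eb-Gb-Bb.
With the 42 figure the chord is in third inversion; from the bass Bb upward in close position it reads Bb-Cb-Eb-Gb.

Bb Cb Eb Gb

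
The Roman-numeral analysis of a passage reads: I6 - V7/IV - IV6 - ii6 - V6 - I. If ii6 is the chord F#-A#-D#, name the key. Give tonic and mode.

ii6 is given as F#-A#-D# — a minor triad with root D#.
Counting down one scale step from D# places the tonic on C#; a minor triad on degree 2 is diatonic only in major.

C# major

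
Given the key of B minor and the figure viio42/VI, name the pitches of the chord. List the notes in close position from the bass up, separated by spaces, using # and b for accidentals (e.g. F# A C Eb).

viio42/VI is a secondary leading-tone chord. The target VI is G in B minor; the applied chord is rooted a semitone below, on F#.
Building a fully diminished seventh chord on F# gives F#-A-C-Eb.
With the 42 figure the chord is in third inversion; from the bass Eb upward in close position it reads Eb-F#-A-C.

Eb F# A C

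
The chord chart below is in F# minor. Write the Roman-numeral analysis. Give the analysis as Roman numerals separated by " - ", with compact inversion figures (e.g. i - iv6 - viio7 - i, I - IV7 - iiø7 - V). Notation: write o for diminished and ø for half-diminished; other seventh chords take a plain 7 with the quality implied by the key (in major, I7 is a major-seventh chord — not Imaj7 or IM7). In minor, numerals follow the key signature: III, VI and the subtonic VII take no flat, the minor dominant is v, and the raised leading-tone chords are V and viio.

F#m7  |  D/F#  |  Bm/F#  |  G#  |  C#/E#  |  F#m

F#m7: minor seventh chord on F# = scale degree 1 → i7.
D/F# has root D, degree 6 in F# minor, so VI6.
Bm/F#: minor triad on B = scale degree 4 → iv64.
G#: chromatic; G# is V of V, so V/V.
C#/E# has root C#, degree 5 in F# minor, so V6.
F#m: root F# is the tonic; minor triad there is i.

i7 - VI6 - iv64 - V/V - V6 - i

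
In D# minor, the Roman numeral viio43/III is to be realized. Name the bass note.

The applied chord viio43/III is rooted on E#: E#-G#-B-D.
The figure 43 means second inversion — the fifth is in the bass.

B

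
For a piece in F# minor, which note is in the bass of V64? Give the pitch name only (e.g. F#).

V in F# minor has root C#; the chord is C#-E#-G#.
The figure 64 means second inversion — the fifth is in the bass.

G#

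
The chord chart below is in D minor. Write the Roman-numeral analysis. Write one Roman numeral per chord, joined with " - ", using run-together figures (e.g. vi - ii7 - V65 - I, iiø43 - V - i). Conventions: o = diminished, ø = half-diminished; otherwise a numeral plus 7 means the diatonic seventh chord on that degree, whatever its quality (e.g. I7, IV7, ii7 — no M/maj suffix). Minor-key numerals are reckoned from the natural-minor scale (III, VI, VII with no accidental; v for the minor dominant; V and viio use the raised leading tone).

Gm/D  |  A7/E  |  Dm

iv64 - V43 - i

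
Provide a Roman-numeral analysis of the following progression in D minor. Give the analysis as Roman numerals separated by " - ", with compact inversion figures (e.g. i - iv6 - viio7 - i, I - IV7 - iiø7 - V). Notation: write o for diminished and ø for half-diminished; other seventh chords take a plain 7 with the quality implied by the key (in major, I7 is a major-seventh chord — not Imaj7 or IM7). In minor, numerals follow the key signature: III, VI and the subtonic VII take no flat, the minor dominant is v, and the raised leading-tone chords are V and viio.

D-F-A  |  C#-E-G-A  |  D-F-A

D-F-A has root D, degree 1 in D minor, so i.
C#-E-G-A: dominant seventh chord on A = scale degree 5 → V65.
D-F-A has root D, degree 1 in D minor, so i.

i - V65 - i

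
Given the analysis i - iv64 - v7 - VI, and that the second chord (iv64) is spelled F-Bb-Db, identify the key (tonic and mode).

iv64 is given as F-Bb-Db — a minor triad with root Bb.
If Bb is scale degree 4 and the mode makes that degree carry a minor triad, the tonic is F and the mode is minor.

F minor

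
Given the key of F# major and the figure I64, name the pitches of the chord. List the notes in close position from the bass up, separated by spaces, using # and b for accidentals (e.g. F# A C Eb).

C# F# A#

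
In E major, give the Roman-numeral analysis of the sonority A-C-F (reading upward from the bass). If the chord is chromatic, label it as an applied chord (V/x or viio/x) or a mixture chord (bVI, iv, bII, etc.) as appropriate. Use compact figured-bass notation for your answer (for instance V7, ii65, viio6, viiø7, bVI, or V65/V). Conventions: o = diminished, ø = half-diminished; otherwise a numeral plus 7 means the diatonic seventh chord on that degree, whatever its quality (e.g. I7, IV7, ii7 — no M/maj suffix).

Stacked in thirds the chord is F-A-C: a major triad on F.
F is the lowered second degree of E major (diatonic 2 would be F#). This is the Neapolitan sixth — a major triad on the lowered second degree, here in its customary first inversion.
With A in the bass the chord is in first inversion, so the figured bass is 6.

bII6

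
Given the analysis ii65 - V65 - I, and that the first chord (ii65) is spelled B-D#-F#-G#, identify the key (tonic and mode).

F# major

The anchor chord is a minor seventh chord on G#, labeled ii65.
Counting down one scale step from G# places the tonic on F#; a minor seventh chord on degree 2 is diatonic only in major.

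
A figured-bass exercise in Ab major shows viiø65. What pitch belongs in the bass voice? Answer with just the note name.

Bb

viiø in Ab major has root G; the chord is G-Bb-Db-F.
The figure 65 means first inversion — the third is in the bass.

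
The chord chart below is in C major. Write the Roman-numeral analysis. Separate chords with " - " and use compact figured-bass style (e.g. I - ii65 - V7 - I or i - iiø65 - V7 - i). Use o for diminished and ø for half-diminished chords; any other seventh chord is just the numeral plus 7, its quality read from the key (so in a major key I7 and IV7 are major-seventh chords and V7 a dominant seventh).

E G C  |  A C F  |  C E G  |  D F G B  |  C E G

E-G-C: root C is the tonic; major triad there is I6.
A-C-F: root F is the subdominant; major triad there is IV6.
C-E-G has root C, degree 1 in C major, so I.
D-F-G-B: dominant seventh chord on G = scale degree 5 → V43.
C-E-G: major triad on C = scale degree 1 → I.

I6 - IV6 - I - V43 - I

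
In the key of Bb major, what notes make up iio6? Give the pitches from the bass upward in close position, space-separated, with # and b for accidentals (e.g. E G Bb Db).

Eb Gb C

Scale degree 2 in Bb major is C; here the chord built on it is altered to a diminished triad. iio6 is the diminished supertonic triad, borrowed from the parallel minor.
So the chord is C-Eb-Gb.
The figured bass 6 indicates first inversion, placing the third (Eb) in the bass: Eb-Gb-C.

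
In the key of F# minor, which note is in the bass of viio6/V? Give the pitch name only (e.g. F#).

D#

The applied chord viio6/V is rooted on B#: B#-D#-F#.
The figure 6 means first inversion — the third is in the bass.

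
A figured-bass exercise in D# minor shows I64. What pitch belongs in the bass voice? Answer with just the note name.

I in D# minor has root D#; the chord is D#-F##-A#.
The figure 64 means second inversion — the fifth is in the bass.

A#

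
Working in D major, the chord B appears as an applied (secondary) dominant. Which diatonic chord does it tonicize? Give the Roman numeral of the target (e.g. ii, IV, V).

ii

The chord is a major triad on B.
A dominant resolves down a perfect fifth: B → E. In D major, E is scale degree 2, i.e. ii.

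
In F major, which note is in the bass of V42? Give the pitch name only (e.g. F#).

V in F major has root C; the chord is C-E-G-Bb.
The figure 42 means third inversion — the seventh is in the bass.

Bb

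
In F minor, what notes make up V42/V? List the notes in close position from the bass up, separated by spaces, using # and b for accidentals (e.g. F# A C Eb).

The slash means an applied dominant: we want the dominant of V. In F minor, V is C major, and its dominant is built on G.
Building a dominant seventh chord on G gives G-B-D-F.
The figured bass 42 indicates third inversion, placing the seventh (F) in the bass: F-G-B-D.

F G B D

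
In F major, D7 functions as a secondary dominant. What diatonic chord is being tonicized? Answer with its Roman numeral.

The chord is a dominant seventh chord on D.
A dominant resolves down a perfect fifth: D → G. In F major, G is scale degree 2, i.e. ii.

ii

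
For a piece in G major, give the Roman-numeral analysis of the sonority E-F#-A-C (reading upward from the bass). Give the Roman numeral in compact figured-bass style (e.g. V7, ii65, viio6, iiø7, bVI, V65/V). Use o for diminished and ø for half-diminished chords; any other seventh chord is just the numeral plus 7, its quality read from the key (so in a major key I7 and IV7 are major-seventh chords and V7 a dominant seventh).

viiø42

The pitches F#-A-C-E form a half-diminished seventh chord rooted on F#.
In G major, F# is the leading tone; the diatonic half-diminished seventh chord there is viiø7.
With E in the bass the chord is in third inversion, so the figured bass is 42.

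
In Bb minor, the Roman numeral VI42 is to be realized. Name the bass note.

F

VI in Bb minor has root Gb; the chord is Gb-Bb-Db-F.
The figure 42 means third inversion — the seventh is in the bass.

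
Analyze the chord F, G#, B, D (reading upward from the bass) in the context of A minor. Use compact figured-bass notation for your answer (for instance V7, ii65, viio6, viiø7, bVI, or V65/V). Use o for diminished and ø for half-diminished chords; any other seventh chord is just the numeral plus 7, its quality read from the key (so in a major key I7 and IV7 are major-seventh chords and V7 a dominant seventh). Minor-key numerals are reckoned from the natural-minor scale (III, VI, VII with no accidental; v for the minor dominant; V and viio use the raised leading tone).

Stacked in thirds the chord is G#-B-D-F: a fully diminished seventh chord on G#.
G# is scale degree 7 in A minor, and a fully diminished seventh chord on that degree is written viio7.
With F in the bass the chord is in third inversion, so the figured bass is 42.

viio42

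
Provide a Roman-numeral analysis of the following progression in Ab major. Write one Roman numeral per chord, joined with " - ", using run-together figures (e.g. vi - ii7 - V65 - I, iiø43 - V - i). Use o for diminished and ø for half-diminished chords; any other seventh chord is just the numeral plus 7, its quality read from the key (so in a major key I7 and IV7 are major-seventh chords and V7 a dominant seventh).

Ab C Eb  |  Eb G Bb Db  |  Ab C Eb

I - V7 - I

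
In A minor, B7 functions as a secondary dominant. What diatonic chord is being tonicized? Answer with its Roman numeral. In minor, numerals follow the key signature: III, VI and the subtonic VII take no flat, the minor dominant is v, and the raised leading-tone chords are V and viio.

The chord is a dominant seventh chord on B.
A dominant resolves down a perfect fifth: B → E. In A minor, E is scale degree 5, i.e. V.

V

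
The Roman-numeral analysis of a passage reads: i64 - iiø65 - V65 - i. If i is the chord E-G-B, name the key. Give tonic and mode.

The chord Em is a minor triad rooted on E; its label is i.
If E is scale degree 1 and the mode makes that degree carry a minor triad, the tonic is E and the mode is minor.

E minor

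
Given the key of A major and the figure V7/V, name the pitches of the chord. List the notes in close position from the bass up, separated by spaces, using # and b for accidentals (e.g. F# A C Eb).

B D# F# A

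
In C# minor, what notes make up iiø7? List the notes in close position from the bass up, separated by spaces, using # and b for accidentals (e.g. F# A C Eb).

In C# minor, the second degree is D#, and the diatonic chord built there is a half-diminished seventh chord.
Stacking thirds from D# gives D#-F#-A-C#.

D# F# A C#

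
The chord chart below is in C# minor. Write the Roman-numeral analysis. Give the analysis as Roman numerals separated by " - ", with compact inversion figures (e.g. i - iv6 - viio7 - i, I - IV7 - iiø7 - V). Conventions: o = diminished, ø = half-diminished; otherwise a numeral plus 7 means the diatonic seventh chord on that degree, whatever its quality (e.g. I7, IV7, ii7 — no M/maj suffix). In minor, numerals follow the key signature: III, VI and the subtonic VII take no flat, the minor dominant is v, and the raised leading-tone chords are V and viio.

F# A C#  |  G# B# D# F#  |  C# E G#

F#-A-C#: root F# is the subdominant; minor triad there is iv.
G#-B#-D#-F#: dominant seventh chord on G# = scale degree 5 → V7.
C#-E-G#: root C# is the tonic; minor triad there is i.

iv - V7 - i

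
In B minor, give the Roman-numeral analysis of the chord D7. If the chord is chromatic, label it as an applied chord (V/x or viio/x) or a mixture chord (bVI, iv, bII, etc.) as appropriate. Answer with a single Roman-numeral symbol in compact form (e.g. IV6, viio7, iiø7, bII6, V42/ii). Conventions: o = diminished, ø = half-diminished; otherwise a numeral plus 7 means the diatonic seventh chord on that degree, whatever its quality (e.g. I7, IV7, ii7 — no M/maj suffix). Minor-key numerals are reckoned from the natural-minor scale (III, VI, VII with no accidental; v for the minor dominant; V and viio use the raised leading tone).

Stacked in thirds the chord is D-F#-A-C: a dominant seventh chord on D.
D is not a diatonic chord root with this quality in B minor, but it lies a perfect fifth above G (VI), so the chord functions as an applied dominant of VI.

V7/VI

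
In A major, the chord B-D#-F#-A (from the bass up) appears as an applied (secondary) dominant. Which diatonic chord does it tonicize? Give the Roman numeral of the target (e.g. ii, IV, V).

The chord is a dominant seventh chord on B.
A dominant resolves down a perfect fifth: B → E. In A major, E is scale degree 5, i.e. V.

V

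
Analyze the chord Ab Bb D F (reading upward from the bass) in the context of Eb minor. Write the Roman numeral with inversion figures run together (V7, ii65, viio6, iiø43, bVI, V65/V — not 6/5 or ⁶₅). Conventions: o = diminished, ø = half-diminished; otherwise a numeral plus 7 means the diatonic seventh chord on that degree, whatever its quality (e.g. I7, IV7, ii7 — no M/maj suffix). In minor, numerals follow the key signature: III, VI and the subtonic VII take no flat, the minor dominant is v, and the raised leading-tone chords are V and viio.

V42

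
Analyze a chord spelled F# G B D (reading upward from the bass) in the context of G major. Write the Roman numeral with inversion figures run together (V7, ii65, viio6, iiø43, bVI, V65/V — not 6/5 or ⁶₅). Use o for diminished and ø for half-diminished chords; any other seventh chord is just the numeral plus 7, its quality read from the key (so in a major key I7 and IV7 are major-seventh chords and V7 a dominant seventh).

I42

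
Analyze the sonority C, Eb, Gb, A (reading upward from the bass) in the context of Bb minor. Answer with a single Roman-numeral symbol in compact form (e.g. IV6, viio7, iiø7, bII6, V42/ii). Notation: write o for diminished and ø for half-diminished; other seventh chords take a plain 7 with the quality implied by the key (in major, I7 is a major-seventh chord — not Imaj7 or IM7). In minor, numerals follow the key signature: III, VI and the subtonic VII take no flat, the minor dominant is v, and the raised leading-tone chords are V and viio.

viio65

The pitches A-C-Eb-Gb form a fully diminished seventh chord rooted on A.
In Bb minor, A is the leading tone; the diatonic fully diminished seventh chord there is viio7.
With C in the bass the chord is in first inversion, so the figured bass is 65.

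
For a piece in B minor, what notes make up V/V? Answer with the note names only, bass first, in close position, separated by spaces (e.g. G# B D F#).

V/V is a secondary dominant — the dominant triad of V. V in B minor is F#, so the applied chord's root is C#, a perfect fifth above.
Building a major triad on C# gives C#-E#-G#.

C# E# G#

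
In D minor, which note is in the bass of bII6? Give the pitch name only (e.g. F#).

bII in D minor has root Eb; the chord is Eb-G-Bb.
The figure 6 means first inversion — the third is in the bass.

G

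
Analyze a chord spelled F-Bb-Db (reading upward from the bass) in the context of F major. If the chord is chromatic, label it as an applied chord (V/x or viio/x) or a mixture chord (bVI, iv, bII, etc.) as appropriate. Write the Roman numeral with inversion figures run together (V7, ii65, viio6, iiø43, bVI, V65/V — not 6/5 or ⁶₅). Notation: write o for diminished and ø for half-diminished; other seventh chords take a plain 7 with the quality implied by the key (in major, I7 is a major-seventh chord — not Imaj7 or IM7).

iv64

Stacked in thirds the chord is Bb-Db-F: a minor triad on Bb.
Bb is the fourth degree of F major. This is the minor subdominant, borrowed from the parallel minor.
With F in the bass the chord is in second inversion, so the figured bass is 64.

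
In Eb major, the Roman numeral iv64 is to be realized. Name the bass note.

Eb

iv in Eb major has root Ab; the chord is Ab-Cb-Eb.
The figure 64 means second inversion — the fifth is in the bass.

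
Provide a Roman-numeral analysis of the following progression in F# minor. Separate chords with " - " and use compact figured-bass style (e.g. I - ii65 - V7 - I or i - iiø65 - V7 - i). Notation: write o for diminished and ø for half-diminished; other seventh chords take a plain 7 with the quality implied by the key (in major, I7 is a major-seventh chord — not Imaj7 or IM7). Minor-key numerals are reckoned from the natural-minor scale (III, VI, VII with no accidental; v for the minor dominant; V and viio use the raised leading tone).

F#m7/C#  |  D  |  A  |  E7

i43 - VI - III - VII7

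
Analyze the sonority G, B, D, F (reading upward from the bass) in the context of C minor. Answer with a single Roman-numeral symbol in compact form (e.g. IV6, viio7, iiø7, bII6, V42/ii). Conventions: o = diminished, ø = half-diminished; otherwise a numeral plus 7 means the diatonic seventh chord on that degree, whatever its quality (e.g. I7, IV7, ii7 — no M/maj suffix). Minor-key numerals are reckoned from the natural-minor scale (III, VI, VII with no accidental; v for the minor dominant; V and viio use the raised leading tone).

Stacked in thirds the chord is G-B-D-F: a dominant seventh chord on G.
G is scale degree 5 in C minor, and a dominant seventh chord on that degree is written V7.

V7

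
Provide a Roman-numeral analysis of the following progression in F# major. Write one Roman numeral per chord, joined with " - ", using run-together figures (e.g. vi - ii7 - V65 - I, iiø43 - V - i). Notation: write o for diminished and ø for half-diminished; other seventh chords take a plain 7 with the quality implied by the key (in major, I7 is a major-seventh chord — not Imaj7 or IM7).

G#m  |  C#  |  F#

ii - V - I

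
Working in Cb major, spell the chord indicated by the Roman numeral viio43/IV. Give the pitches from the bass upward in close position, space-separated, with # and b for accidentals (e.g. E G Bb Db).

Bbb Dbb Eb Gb

viio43/IV is a secondary leading-tone chord. The target IV is Fb in Cb major; the applied chord is rooted a semitone below, on Eb.
Building a fully diminished seventh chord on Eb gives Eb-Gb-Bbb-Dbb.
The figured bass 43 indicates second inversion, placing the fifth (Bbb) in the bass: Bbb-Dbb-Eb-Gb.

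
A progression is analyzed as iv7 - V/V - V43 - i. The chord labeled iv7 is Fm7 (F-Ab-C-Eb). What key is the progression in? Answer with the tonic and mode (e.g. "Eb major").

C minor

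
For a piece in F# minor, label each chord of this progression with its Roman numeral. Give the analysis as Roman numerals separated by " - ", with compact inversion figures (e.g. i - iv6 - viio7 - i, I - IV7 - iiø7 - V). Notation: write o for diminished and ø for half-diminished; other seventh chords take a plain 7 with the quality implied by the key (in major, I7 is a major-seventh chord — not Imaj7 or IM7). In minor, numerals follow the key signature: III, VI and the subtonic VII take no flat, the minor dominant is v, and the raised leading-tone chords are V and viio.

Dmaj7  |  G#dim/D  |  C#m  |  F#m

Dmaj7: root D is the submediant; major seventh chord there is VI7.
G#dim/D has root G#, degree 2 in F# minor, so iio64.
C#m: root C# is the dominant; minor triad there is v.
F#m: root F# is the tonic; minor triad there is i.

VI7 - iio64 - v - i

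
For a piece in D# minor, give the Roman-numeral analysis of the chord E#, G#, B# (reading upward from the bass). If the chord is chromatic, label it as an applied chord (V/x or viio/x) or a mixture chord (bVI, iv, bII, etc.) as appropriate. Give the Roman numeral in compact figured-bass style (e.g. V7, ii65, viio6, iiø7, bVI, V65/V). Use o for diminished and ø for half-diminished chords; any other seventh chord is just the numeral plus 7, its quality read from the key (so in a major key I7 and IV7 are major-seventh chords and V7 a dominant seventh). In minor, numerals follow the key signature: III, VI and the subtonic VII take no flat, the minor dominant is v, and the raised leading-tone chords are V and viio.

ii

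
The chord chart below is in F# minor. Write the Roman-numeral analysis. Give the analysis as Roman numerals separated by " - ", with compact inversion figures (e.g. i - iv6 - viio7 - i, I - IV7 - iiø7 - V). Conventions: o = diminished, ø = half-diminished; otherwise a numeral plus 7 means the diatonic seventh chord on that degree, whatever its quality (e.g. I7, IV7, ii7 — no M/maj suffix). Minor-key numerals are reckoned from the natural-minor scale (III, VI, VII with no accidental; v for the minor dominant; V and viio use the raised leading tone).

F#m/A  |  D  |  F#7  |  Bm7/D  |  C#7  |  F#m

i6 - VI - V7/iv - iv65 - V7 - i

F#m/A has root F#, degree 1 in F# minor, so i6.
D: major triad on D = scale degree 6 → VI.
F#7 is the secondary dominant of iv (dominant seventh chord on F#): V7/iv.
Bm7/D: minor seventh chord on B = scale degree 4 → iv65.
C#7: root C# is the dominant; dominant seventh chord there is V7.
F#m: minor triad on F# = scale degree 1 → i.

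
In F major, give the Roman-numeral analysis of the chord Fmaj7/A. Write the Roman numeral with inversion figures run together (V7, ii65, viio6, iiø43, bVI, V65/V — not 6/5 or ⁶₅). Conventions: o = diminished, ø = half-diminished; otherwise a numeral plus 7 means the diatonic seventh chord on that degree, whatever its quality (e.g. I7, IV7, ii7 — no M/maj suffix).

I65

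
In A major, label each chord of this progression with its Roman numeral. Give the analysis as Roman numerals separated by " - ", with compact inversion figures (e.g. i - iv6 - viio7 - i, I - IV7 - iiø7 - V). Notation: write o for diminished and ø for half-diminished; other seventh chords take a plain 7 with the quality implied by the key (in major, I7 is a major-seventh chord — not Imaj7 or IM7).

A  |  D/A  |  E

I - IV64 - V

A: major triad on A = scale degree 1 → I.
D/A: root D is the subdominant; major triad there is IV64.
E has root E, degree 5 in A major, so V.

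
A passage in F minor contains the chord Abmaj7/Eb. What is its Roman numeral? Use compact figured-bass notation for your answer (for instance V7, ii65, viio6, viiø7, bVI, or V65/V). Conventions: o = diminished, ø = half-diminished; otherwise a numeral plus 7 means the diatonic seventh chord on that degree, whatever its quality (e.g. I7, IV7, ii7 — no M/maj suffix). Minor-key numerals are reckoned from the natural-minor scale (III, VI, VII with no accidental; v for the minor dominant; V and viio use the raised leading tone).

III43

Stacked in thirds the chord is Ab-C-Eb-G: a major seventh chord on Ab.
In F minor, Ab is the mediant; the diatonic major seventh chord there is III7.
With Eb in the bass the chord is in second inversion, so the figured bass is 43.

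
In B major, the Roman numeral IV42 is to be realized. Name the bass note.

D#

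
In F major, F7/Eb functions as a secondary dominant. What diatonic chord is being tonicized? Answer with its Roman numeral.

The chord is a dominant seventh chord on F.
A dominant resolves down a perfect fifth: F → Bb. In F major, Bb is scale degree 4, i.e. IV.

IV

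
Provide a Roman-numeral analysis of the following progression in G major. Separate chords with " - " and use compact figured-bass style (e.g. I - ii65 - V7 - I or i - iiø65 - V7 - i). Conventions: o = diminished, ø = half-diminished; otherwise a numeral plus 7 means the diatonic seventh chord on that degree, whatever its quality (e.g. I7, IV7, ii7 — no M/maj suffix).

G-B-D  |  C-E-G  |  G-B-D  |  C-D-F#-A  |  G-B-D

I - IV - I - V42 - I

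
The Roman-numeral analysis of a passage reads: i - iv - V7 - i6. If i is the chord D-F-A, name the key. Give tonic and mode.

D minor

The anchor chord is a minor triad on D, labeled i.
If D is scale degree 1 and the mode makes that degree carry a minor triad, the tonic is D and the mode is minor.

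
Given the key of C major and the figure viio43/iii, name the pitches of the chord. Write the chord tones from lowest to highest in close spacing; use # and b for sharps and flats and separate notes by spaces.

A C D# F#

viio43/iii is a secondary leading-tone chord. The target iii is E in C major; the applied chord is rooted a semitone below, on D#.
Building a fully diminished seventh chord on D# gives D#-F#-A-C.
The figured bass 43 indicates second inversion, placing the fifth (A) in the bass: A-C-D#-F#.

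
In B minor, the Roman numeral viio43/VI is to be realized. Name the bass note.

C

The applied chord viio43/VI is rooted on F#: F#-A-C-Eb.
The figure 43 means second inversion — the fifth is in the bass.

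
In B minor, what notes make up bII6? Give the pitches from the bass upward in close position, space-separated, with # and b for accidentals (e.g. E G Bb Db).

Scale degree 2 in B minor is C#; lowering it a half step gives C. bII6 is the Neapolitan sixth — a major triad on the lowered second degree, here in its customary first inversion.
So the chord is C-E-G, a major triad.
The figured bass 6 indicates first inversion, placing the third (E) in the bass: E-G-C.

E G C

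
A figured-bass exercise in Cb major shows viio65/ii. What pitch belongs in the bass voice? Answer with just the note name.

Eb

The applied chord viio65/ii is rooted on C: C-Eb-Gb-Bbb.
The figure 65 means first inversion — the third is in the bass.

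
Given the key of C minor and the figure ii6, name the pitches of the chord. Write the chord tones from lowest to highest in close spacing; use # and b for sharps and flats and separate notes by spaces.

ii6 is the minor supertonic, borrowed from the parallel major (the Dorian ii). In C minor that root is D.
So the chord is D-F-A, a minor triad.
The figured bass 6 indicates first inversion, placing the third (F) in the bass: F-A-D.

F A D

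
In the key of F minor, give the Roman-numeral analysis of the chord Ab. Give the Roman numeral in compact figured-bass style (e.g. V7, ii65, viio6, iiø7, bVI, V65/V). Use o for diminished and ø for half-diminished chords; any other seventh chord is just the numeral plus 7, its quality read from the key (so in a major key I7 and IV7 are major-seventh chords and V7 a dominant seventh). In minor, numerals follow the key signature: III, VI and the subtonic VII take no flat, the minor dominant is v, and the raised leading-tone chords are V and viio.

III

Stacked in thirds the chord is Ab-C-Eb: a major triad on Ab.
In F minor, Ab is the mediant; the diatonic major triad there is III.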